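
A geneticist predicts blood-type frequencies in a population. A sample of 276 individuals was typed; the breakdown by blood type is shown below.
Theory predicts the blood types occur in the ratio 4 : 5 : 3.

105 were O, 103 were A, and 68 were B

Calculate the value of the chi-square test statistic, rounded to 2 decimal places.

3.10

Ratio total = 12. Expected counts: 276×4/12 = 92, 276×5/12 = 115, 276×3/12 = 69.
O: (105 − 92)²/92 = 169/92 = 1.837
A: (103 − 115)²/115 = 144/115 = 1.252
B: (68 − 69)²/69 = 1/69 = 0.014
Sum = 3.10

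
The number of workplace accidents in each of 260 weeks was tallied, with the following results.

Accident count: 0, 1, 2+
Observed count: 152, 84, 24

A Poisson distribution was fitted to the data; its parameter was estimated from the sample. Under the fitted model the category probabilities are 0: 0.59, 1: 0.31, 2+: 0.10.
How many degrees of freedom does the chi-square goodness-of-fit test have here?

There are k = 3 categories and 1 parameter estimated from the data, so df = 3 − 1 − 1 = 1.

1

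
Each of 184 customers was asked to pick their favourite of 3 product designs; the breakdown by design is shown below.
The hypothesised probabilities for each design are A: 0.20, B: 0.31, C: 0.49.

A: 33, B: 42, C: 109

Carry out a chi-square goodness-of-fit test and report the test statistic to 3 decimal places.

8.295

Expected counts E_i = n·p_i: 184×0.20 = 36.8, 184×0.31 = 57.04, 184×0.49 = 90.16.
A: (33 − 36.8)²/36.8 = 14.44/36.8 = 0.3924
B: (42 − 57.04)²/57.04 = 226.2016/57.04 = 3.9657
C: (109 − 90.16)²/90.16 = 354.9456/90.16 = 3.9368
Sum = 8.295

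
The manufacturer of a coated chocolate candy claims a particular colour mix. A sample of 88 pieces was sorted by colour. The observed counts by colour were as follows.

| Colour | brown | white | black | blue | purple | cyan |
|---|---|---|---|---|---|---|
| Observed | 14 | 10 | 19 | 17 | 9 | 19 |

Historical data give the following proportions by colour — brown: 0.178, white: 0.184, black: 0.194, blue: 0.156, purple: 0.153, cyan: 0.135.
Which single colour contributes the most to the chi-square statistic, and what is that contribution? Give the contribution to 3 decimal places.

cyan, 4.267

Expected counts E_i = n·p_i: 88×0.178 = 15.664, 88×0.184 = 16.192, 88×0.194 = 17.072, 88×0.156 = 13.728, 88×0.153 = 13.464, 88×0.135 = 11.88.
χ² = (14−15.664)²/15.664 + (10−16.192)²/16.192 + (19−17.072)²/17.072 + (17−13.728)²/13.728 + (9−13.464)²/13.464 + (19−11.88)²/11.88
   = 0.1768 + 2.3679 + 0.2177 + 0.7799 + 1.4800 + 4.2672
The largest term is for cyan: 4.267.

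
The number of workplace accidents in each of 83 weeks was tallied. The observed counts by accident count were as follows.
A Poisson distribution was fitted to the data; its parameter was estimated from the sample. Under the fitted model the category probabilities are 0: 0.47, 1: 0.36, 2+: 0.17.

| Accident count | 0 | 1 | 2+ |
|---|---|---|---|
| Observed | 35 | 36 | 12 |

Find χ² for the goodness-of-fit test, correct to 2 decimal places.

1.98

Expected counts E_i = n·p_i: 83×0.47 = 39.01, 83×0.36 = 29.88, 83×0.17 = 14.11.
χ² = (35−39.01)²/39.01 + (36−29.88)²/29.88 + (12−14.11)²/14.11
   = 0.412 + 1.253 + 0.316
Sum = 1.98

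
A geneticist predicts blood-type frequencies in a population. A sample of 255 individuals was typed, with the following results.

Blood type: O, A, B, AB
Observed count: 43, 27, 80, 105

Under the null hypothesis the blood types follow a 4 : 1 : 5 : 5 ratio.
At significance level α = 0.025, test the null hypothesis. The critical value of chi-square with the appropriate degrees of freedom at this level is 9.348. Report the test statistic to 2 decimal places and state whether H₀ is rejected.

Ratio total = 15. Expected counts: 255×4/15 = 68, 255×1/15 = 17, 255×5/15 = 85, 255×5/15 = 85.
χ² = (43−68)²/68 + (27−17)²/17 + (80−85)²/85 + (105−85)²/85
   = 9.191 + 5.882 + 0.294 + 4.706
Sum = 20.07
df = 3. Since 20.07 > 9.348, we reject H₀.

20.07; reject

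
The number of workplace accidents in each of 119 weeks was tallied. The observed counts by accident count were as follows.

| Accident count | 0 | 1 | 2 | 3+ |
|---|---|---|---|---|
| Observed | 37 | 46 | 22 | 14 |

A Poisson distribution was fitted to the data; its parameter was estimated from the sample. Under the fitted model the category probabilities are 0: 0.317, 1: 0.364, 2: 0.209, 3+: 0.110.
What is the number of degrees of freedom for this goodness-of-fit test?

2

There are k = 4 categories and 1 parameter estimated from the data, so df = 4 − 1 − 1 = 2.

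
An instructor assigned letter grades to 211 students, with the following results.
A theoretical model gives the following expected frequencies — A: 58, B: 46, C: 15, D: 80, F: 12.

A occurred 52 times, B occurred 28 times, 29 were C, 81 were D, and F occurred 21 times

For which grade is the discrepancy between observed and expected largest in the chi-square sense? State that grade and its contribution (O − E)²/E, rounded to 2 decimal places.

A: (52 − 58)²/58 = 36/58 = 0.621
B: (28 − 46)²/46 = 324/46 = 7.043
C: (29 − 15)²/15 = 196/15 = 13.067
D: (81 − 80)²/80 = 1/80 = 0.013
F: (21 − 12)²/12 = 81/12 = 6.750
The largest term is for C: 13.07.

C, 13.07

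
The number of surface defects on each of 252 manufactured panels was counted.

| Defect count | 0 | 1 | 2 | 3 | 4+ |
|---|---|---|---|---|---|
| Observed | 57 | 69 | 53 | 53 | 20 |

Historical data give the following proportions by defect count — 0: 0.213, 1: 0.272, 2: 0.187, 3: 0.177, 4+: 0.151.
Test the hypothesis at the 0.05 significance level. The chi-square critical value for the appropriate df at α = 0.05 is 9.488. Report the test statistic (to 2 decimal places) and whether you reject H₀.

11.09; reject

Expected counts E_i = n·p_i: 252×0.213 = 53.676, 252×0.272 = 68.544, 252×0.187 = 47.124, 252×0.177 = 44.604, 252×0.151 = 38.052.
0: (57 − 53.676)²/53.676 = 11.048976/53.676 = 0.206
1: (69 − 68.544)²/68.544 = 0.207936/68.544 = 0.003
2: (53 − 47.124)²/47.124 = 34.527376/47.124 = 0.733
3: (53 − 44.604)²/44.604 = 70.492816/44.604 = 1.580
4+: (20 − 38.052)²/38.052 = 325.874704/38.052 = 8.564
Sum = 11.09
df = 4. Since 11.09 > 9.488, we reject H₀.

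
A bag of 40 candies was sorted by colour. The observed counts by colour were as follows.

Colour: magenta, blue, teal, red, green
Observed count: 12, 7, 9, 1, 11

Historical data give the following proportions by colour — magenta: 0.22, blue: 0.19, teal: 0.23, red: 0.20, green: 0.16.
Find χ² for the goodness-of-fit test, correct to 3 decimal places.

10.647

Expected counts E_i = n·p_i: 40×0.22 = 8.8, 40×0.19 = 7.6, 40×0.23 = 9.2, 40×0.20 = 8, 40×0.16 = 6.4.
cat          O        E   (O−E)²/E
magenta     12      8.8     1.1636
blue         7      7.6     0.0474
teal         9      9.2     0.0043
red          1        8     6.1250
green       11      6.4     3.3063
Sum = 10.647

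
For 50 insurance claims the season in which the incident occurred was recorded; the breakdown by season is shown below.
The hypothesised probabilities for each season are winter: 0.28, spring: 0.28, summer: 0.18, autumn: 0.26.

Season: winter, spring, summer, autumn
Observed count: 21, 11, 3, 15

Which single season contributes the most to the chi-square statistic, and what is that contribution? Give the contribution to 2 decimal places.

Expected counts E_i = n·p_i: 50×0.28 = 14, 50×0.28 = 14, 50×0.18 = 9, 50×0.26 = 13.
cat         O        E   (O−E)²/E
winter     21       14      3.500
spring     11       14      0.643
summer      3        9      4.000
autumn     15       13      0.308
The largest term is for summer: 4.00.

summer, 4.00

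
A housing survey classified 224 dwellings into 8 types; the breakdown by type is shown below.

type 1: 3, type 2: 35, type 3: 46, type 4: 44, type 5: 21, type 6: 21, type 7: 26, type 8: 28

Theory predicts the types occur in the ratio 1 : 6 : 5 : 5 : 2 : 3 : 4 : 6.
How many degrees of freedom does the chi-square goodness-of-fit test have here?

There are k = 8 categories and no parameters were estimated from the data, so df = 8 − 1 = 7.

7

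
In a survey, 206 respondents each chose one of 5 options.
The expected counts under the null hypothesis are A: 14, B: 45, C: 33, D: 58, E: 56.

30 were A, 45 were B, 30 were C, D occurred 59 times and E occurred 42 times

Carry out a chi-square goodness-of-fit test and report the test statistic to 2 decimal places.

cat         O        E   (O−E)²/E
A          30       14     18.286
B          45       45      0.000
C          30       33      0.273
D          59       58      0.017
E          42       56      3.500
Sum = 22.08

22.08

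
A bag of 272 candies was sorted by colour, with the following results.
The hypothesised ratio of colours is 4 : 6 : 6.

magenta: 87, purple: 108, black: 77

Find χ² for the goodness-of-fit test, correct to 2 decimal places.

11.79

Ratio total = 16. Expected counts: 272×4/16 = 68, 272×6/16 = 102, 272×6/16 = 102.
χ² = (87−68)²/68 + (108−102)²/102 + (77−102)²/102
   = 5.309 + 0.353 + 6.127
Sum = 11.79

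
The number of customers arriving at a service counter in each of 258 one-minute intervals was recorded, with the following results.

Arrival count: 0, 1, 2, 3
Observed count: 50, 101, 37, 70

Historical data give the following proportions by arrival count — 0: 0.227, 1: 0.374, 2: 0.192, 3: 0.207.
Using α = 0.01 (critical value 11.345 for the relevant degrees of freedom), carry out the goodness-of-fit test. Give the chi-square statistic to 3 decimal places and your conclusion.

Expected counts E_i = n·p_i: 258×0.227 = 58.566, 258×0.374 = 96.492, 258×0.192 = 49.536, 258×0.207 = 53.406.
cat         O        E   (O−E)²/E
0          50   58.566     1.2529
1         101   96.492     0.2106
2          37   49.536     3.1725
3          70   53.406     5.1560
Sum = 9.792
df = 3. Since 9.792 < 11.345, we do not reject H₀.

9.792; do not reject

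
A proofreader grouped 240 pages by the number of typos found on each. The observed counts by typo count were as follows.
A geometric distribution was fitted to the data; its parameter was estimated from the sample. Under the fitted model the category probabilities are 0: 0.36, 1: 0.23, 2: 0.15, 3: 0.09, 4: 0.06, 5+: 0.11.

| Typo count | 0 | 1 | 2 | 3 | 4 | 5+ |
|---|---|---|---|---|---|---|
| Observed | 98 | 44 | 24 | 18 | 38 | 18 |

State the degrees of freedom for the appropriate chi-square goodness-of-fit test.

There are k = 6 categories and 1 parameter estimated from the data, so df = 6 − 1 − 1 = 4.

4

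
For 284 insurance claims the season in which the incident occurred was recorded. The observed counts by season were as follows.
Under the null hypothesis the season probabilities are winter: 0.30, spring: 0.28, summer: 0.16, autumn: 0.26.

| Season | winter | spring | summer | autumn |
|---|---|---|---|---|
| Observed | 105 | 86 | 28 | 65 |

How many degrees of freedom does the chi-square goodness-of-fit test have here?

There are k = 4 categories and no parameters were estimated from the data, so df = 4 − 1 = 3.

3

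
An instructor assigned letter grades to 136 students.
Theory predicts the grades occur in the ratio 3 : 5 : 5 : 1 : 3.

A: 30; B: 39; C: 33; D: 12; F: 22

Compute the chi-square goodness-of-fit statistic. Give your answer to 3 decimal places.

4.917

Ratio total = 17. Expected counts: 136×3/17 = 24, 136×5/17 = 40, 136×5/17 = 40, 136×1/17 = 8, 136×3/17 = 24.
A: (30 − 24)²/24 = 36/24 = 1.5000
B: (39 − 40)²/40 = 1/40 = 0.0250
C: (33 − 40)²/40 = 49/40 = 1.2250
D: (12 − 8)²/8 = 16/8 = 2.0000
F: (22 − 24)²/24 = 4/24 = 0.1667
Sum = 4.917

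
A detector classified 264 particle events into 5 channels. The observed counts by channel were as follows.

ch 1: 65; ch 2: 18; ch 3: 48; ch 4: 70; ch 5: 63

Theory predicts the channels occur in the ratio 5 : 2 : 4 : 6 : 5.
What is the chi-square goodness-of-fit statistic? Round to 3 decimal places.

2.122

Ratio total = 22. Expected counts: 264×5/22 = 60, 264×2/22 = 24, 264×4/22 = 48, 264×6/22 = 72, 264×5/22 = 60.
ch 1: (65 − 60)²/60 = 25/60 = 0.4167
ch 2: (18 − 24)²/24 = 36/24 = 1.5000
ch 3: (48 − 48)²/48 = 0/48 = 0.0000
ch 4: (70 − 72)²/72 = 4/72 = 0.0556
ch 5: (63 − 60)²/60 = 9/60 = 0.1500
Sum = 2.122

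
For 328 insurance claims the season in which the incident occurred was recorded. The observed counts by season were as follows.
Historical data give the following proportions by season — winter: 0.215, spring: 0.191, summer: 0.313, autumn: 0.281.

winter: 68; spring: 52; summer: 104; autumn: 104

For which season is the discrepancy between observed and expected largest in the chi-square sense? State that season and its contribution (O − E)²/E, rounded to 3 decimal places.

Expected counts E_i = n·p_i: 328×0.215 = 70.52, 328×0.191 = 62.648, 328×0.313 = 102.664, 328×0.281 = 92.168.
cat         O        E   (O−E)²/E
winter     68    70.52     0.0901
spring     52   62.648     1.8098
summer    104  102.664     0.0174
autumn    104   92.168     1.5189
The largest term is for spring: 1.810.

spring, 1.810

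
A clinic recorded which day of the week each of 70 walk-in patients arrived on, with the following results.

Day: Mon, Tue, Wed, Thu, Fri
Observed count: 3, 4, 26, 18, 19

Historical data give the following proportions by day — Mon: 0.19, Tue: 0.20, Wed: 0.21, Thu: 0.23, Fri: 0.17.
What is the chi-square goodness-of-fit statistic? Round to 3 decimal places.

28.266

Expected counts E_i = n·p_i: 70×0.19 = 13.3, 70×0.20 = 14, 70×0.21 = 14.7, 70×0.23 = 16.1, 70×0.17 = 11.9.
Mon: (3 − 13.3)²/13.3 = 106.09/13.3 = 7.9767
Tue: (4 − 14)²/14 = 100/14 = 7.1429
Wed: (26 − 14.7)²/14.7 = 127.69/14.7 = 8.6864
Thu: (18 − 16.1)²/16.1 = 3.61/16.1 = 0.2242
Fri: (19 − 11.9)²/11.9 = 50.41/11.9 = 4.2361
Sum = 28.266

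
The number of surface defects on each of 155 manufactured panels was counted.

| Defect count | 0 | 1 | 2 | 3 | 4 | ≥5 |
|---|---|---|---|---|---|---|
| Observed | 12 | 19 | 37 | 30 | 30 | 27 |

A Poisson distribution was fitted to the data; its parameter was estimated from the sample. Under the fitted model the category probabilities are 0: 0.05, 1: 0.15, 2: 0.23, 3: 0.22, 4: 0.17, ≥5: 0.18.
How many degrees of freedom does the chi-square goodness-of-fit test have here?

4

There are k = 6 categories and 1 parameter estimated from the data, so df = 6 − 1 − 1 = 4.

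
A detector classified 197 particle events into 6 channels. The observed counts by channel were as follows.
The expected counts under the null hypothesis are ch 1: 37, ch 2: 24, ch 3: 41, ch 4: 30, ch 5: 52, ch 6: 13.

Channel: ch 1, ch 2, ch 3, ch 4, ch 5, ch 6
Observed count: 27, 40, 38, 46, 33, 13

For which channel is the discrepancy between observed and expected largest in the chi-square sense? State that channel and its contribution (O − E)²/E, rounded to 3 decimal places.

ch 2, 10.667

ch 1: (27 − 37)²/37 = 100/37 = 2.7027
ch 2: (40 − 24)²/24 = 256/24 = 10.6667
ch 3: (38 − 41)²/41 = 9/41 = 0.2195
ch 4: (46 − 30)²/30 = 256/30 = 8.5333
ch 5: (33 − 52)²/52 = 361/52 = 6.9423
ch 6: (13 − 13)²/13 = 0/13 = 0.0000
The largest term is for ch 2: 10.667.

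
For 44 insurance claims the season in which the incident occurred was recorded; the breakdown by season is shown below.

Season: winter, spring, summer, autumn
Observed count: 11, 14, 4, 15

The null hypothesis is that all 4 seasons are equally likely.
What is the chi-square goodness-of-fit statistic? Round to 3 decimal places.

6.727

Under H₀ each category has probability 1/4, so each expected count is 44/4 = 11.
winter: (11 − 11)²/11 = 0/11 = 0.0000
spring: (14 − 11)²/11 = 9/11 = 0.8182
summer: (4 − 11)²/11 = 49/11 = 4.4545
autumn: (15 − 11)²/11 = 16/11 = 1.4545
Sum = 6.727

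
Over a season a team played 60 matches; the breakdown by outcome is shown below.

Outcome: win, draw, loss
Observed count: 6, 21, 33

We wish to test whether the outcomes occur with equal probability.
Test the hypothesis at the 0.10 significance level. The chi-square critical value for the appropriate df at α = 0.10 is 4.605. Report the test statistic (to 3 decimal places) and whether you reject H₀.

18.300; reject

Under H₀ each category has probability 1/3, so each expected count is 60/3 = 20.
cat         O        E   (O−E)²/E
win         6       20     9.8000
draw       21       20     0.0500
loss       33       20     8.4500
Sum = 18.300
df = 2. Since 18.300 > 4.605, we reject H₀.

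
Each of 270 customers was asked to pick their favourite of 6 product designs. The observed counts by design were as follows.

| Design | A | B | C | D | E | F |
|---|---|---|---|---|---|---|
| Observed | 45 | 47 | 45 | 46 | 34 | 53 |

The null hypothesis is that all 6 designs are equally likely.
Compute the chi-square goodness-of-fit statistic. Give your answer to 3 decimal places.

4.222

Under H₀ each category has probability 1/6, so each expected count is 270/6 = 45.
cat         O        E   (O−E)²/E
A          45       45     0.0000
B          47       45     0.0889
C          45       45     0.0000
D          46       45     0.0222
E          34       45     2.6889
F          53       45     1.4222
Sum = 4.222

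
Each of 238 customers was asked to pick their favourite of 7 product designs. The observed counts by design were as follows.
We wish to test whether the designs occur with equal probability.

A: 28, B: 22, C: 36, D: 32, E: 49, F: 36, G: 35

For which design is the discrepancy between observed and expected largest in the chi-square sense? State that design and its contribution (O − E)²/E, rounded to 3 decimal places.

E, 6.618

Expected count for each of the 7 categories: 238/7 = 34.
A: (28 − 34)²/34 = 36/34 = 1.0588
B: (22 − 34)²/34 = 144/34 = 4.2353
C: (36 − 34)²/34 = 4/34 = 0.1176
D: (32 − 34)²/34 = 4/34 = 0.1176
E: (49 − 34)²/34 = 225/34 = 6.6176
F: (36 − 34)²/34 = 4/34 = 0.1176
G: (35 − 34)²/34 = 1/34 = 0.0294
The largest term is for E: 6.618.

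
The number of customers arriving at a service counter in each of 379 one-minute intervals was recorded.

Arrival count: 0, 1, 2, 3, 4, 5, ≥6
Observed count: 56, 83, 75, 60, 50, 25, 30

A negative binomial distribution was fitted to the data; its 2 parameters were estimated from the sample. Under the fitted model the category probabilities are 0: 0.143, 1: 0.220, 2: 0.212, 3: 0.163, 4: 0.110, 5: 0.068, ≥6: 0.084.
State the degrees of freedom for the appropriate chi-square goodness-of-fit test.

There are k = 7 categories and 2 parameters estimated from the data, so df = 7 − 1 − 2 = 4.

4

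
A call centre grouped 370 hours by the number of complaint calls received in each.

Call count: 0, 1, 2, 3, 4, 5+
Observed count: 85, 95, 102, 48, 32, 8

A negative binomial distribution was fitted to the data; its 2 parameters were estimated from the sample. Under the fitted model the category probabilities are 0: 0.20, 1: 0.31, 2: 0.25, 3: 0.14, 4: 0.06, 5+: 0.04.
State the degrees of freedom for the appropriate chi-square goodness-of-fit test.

3

There are k = 6 categories and 2 parameters estimated from the data, so df = 6 − 1 − 2 = 3.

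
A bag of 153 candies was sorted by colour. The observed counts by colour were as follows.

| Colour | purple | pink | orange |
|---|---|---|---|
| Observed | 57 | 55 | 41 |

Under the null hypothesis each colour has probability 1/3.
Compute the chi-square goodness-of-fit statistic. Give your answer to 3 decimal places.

Under H₀ each category has probability 1/3, so each expected count is 153/3 = 51.
cat         O        E   (O−E)²/E
purple     57       51     0.7059
pink       55       51     0.3137
orange     41       51     1.9608
Sum = 2.980

2.980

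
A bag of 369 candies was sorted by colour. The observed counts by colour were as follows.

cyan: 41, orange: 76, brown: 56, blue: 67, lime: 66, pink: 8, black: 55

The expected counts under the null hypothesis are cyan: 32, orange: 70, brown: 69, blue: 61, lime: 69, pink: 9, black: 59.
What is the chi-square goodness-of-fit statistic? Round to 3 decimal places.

cyan: (41 − 32)²/32 = 81/32 = 2.5313
orange: (76 − 70)²/70 = 36/70 = 0.5143
brown: (56 − 69)²/69 = 169/69 = 2.4493
blue: (67 − 61)²/61 = 36/61 = 0.5902
lime: (66 − 69)²/69 = 9/69 = 0.1304
pink: (8 − 9)²/9 = 1/9 = 0.1111
black: (55 − 59)²/59 = 16/59 = 0.2712
Sum = 6.598

6.598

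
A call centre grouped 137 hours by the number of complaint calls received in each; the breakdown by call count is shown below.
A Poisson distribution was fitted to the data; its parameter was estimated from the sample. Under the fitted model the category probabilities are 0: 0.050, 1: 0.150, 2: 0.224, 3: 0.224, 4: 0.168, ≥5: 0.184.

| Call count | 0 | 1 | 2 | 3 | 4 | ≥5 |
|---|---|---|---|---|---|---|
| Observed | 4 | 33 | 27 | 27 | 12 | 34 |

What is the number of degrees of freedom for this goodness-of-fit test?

There are k = 6 categories and 1 parameter estimated from the data, so df = 6 − 1 − 1 = 4.

4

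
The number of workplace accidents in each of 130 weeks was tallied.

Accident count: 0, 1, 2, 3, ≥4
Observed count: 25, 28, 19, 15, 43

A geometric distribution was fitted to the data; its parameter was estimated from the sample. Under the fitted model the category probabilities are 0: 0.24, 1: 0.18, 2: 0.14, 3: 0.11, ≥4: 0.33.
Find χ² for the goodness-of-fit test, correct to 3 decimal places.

Expected counts E_i = n·p_i: 130×0.24 = 31.2, 130×0.18 = 23.4, 130×0.14 = 18.2, 130×0.11 = 14.3, 130×0.33 = 42.9.
χ² = (25−31.2)²/31.2 + (28−23.4)²/23.4 + (19−18.2)²/18.2 + (15−14.3)²/14.3 + (43−42.9)²/42.9
   = 1.2321 + 0.9043 + 0.0352 + 0.0343 + 0.0002
Sum = 2.206

2.206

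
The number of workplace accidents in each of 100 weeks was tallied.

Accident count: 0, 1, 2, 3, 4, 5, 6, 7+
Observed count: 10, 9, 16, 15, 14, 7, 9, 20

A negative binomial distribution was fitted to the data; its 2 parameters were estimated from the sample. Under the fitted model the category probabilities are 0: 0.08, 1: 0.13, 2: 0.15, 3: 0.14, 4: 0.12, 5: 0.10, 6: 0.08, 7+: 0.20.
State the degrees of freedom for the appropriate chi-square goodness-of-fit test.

There are k = 8 categories and 2 parameters estimated from the data, so df = 8 − 1 − 2 = 5.

5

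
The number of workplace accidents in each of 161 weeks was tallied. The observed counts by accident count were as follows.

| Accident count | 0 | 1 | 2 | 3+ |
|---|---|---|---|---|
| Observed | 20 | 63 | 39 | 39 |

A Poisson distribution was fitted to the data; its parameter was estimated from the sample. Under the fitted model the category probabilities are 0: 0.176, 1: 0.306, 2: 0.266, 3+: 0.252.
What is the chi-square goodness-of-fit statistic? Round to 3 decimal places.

Expected counts E_i = n·p_i: 161×0.176 = 28.336, 161×0.306 = 49.266, 161×0.266 = 42.826, 161×0.252 = 40.572.
cat         O        E   (O−E)²/E
0          20   28.336     2.4523
1          63   49.266     3.8287
2          39   42.826     0.3418
3+         39   40.572     0.0609
Sum = 6.684

6.684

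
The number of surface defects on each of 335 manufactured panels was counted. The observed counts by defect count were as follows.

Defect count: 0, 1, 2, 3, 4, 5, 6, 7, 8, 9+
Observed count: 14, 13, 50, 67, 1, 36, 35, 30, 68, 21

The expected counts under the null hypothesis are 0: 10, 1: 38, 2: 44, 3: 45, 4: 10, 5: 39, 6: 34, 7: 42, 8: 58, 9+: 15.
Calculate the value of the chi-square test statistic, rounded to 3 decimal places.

45.534

cat         O        E   (O−E)²/E
0          14       10     1.6000
1          13       38    16.4474
2          50       44     0.8182
3          67       45    10.7556
4           1       10     8.1000
5          36       39     0.2308
6          35       34     0.0294
7          30       42     3.4286
8          68       58     1.7241
9+         21       15     2.4000
Sum = 45.534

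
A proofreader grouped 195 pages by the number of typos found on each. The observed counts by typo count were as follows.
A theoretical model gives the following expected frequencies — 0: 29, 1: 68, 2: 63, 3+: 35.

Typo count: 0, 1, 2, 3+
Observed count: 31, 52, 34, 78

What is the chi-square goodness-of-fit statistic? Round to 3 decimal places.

χ² = (31−29)²/29 + (52−68)²/68 + (34−63)²/63 + (78−35)²/35
   = 0.1379 + 3.7647 + 13.3492 + 52.8286
Sum = 70.080

70.080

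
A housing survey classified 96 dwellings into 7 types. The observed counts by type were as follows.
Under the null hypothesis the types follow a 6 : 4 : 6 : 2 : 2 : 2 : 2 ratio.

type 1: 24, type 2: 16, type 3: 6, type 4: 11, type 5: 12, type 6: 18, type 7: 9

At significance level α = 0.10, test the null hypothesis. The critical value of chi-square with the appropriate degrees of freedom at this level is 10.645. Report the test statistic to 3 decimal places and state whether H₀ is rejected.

29.250; reject

Ratio total = 24. Expected counts: 96×6/24 = 24, 96×4/24 = 16, 96×6/24 = 24, 96×2/24 = 8, 96×2/24 = 8, 96×2/24 = 8, 96×2/24 = 8.
χ² = (24−24)²/24 + (16−16)²/16 + (6−24)²/24 + (11−8)²/8 + (12−8)²/8 + (18−8)²/8 + (9−8)²/8
   = 0.0000 + 0.0000 + 13.5000 + 1.1250 + 2.0000 + 12.5000 + 0.1250
Sum = 29.250
df = 6. Since 29.250 > 10.645, we reject H₀.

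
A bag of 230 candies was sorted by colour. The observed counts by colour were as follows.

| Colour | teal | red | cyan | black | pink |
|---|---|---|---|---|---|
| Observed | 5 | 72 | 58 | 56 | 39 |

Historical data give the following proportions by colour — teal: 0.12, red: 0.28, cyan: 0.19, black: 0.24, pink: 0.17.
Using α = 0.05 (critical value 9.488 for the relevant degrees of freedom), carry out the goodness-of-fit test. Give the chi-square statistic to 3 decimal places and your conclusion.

Expected counts E_i = n·p_i: 230×0.12 = 27.6, 230×0.28 = 64.4, 230×0.19 = 43.7, 230×0.24 = 55.2, 230×0.17 = 39.1.
cat         O        E   (O−E)²/E
teal        5     27.6    18.5058
red        72     64.4     0.8969
cyan       58     43.7     4.6794
black      56     55.2     0.0116
pink       39     39.1     0.0003
Sum = 24.094
df = 4. Since 24.094 > 9.488, we reject H₀.

24.094; reject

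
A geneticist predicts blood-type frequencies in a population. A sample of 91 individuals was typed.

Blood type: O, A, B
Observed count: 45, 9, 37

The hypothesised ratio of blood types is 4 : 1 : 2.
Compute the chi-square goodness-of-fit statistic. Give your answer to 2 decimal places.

Ratio total = 7. Expected counts: 91×4/7 = 52, 91×1/7 = 13, 91×2/7 = 26.
χ² = (45−52)²/52 + (9−13)²/13 + (37−26)²/26
   = 0.942 + 1.231 + 4.654
Sum = 6.83

6.83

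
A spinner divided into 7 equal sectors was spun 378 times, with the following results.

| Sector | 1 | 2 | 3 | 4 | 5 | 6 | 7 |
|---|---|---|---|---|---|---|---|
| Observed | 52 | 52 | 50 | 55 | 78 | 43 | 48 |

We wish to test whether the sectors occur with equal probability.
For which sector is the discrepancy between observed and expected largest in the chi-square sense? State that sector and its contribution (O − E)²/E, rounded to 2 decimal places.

Under H₀ each category has probability 1/7, so each expected count is 378/7 = 54.
cat         O        E   (O−E)²/E
1          52       54      0.074
2          52       54      0.074
3          50       54      0.296
4          55       54      0.019
5          78       54     10.667
6          43       54      2.241
7          48       54      0.667
The largest term is for 5: 10.67.

5, 10.67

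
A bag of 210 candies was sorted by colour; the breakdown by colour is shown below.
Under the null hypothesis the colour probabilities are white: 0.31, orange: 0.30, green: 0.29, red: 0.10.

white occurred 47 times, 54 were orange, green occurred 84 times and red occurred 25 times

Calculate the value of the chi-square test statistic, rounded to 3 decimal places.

15.842

Expected counts E_i = n·p_i: 210×0.31 = 65.1, 210×0.30 = 63, 210×0.29 = 60.9, 210×0.10 = 21.
white: (47 − 65.1)²/65.1 = 327.61/65.1 = 5.0324
orange: (54 − 63)²/63 = 81/63 = 1.2857
green: (84 − 60.9)²/60.9 = 533.61/60.9 = 8.7621
red: (25 − 21)²/21 = 16/21 = 0.7619
Sum = 15.842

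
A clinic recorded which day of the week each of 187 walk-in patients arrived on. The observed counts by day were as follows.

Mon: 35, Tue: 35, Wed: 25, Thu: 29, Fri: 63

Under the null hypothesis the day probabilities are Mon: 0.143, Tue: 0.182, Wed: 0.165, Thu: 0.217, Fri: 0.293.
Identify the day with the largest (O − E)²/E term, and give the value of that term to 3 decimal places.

Expected counts E_i = n·p_i: 187×0.143 = 26.741, 187×0.182 = 34.034, 187×0.165 = 30.855, 187×0.217 = 40.579, 187×0.293 = 54.791.
cat         O        E   (O−E)²/E
Mon        35   26.741     2.5508
Tue        35   34.034     0.0274
Wed        25   30.855     1.1110
Thu        29   40.579     3.3040
Fri        63   54.791     1.2299
The largest term is for Thu: 3.304.

Thu, 3.304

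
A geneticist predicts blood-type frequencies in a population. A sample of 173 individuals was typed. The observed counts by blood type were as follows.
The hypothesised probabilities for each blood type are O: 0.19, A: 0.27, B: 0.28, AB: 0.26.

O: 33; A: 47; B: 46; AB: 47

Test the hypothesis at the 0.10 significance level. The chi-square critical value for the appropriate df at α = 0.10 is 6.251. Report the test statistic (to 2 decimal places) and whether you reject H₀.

0.22; do not reject

Expected counts E_i = n·p_i: 173×0.19 = 32.87, 173×0.27 = 46.71, 173×0.28 = 48.44, 173×0.26 = 44.98.
χ² = (33−32.87)²/32.87 + (47−46.71)²/46.71 + (46−48.44)²/48.44 + (47−44.98)²/44.98
   = 0.001 + 0.002 + 0.123 + 0.091
Sum = 0.22
df = 3. Since 0.22 < 6.251, we do not reject H₀.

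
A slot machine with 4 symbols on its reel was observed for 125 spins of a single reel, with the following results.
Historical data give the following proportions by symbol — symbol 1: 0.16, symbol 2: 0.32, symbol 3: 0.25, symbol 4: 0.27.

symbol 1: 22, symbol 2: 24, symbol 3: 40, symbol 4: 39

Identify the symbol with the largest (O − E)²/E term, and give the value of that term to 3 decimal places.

Expected counts E_i = n·p_i: 125×0.16 = 20, 125×0.32 = 40, 125×0.25 = 31.25, 125×0.27 = 33.75.
cat           O        E   (O−E)²/E
symbol 1     22       20     0.2000
symbol 2     24       40     6.4000
symbol 3     40    31.25     2.4500
symbol 4     39    33.75     0.8167
The largest term is for symbol 2: 6.400.

symbol 2, 6.400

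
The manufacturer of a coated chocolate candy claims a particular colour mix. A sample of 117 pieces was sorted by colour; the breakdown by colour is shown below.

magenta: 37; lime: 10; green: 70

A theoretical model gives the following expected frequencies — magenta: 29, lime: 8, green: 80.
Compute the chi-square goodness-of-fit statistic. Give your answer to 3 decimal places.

3.957

magenta: (37 − 29)²/29 = 64/29 = 2.2069
lime: (10 − 8)²/8 = 4/8 = 0.5000
green: (70 − 80)²/80 = 100/80 = 1.2500
Sum = 3.957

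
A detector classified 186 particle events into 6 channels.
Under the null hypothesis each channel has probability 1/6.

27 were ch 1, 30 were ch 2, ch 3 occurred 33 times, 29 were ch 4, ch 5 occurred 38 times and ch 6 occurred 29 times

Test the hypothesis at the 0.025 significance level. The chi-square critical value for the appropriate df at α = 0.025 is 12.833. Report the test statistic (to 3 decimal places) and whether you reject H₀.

2.516; do not reject

Under H₀ each category has probability 1/6, so each expected count is 186/6 = 31.
cat         O        E   (O−E)²/E
ch 1       27       31     0.5161
ch 2       30       31     0.0323
ch 3       33       31     0.1290
ch 4       29       31     0.1290
ch 5       38       31     1.5806
ch 6       29       31     0.1290
Sum = 2.516
df = 5. Since 2.516 < 12.833, we do not reject H₀.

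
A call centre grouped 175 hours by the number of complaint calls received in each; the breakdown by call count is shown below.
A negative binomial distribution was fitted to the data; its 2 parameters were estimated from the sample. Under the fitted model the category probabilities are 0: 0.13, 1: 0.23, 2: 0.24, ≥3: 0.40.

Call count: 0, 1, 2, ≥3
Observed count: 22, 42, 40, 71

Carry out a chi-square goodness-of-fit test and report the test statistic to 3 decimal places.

Expected counts E_i = n·p_i: 175×0.13 = 22.75, 175×0.23 = 40.25, 175×0.24 = 42, 175×0.40 = 70.
cat         O        E   (O−E)²/E
0          22    22.75     0.0247
1          42    40.25     0.0761
2          40       42     0.0952
≥3         71       70     0.0143
Sum = 0.210

0.210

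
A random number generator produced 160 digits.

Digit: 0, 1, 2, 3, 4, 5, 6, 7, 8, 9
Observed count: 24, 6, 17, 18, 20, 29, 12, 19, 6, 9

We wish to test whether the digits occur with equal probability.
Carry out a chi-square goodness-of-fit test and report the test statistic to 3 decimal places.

33.000

Expected count for each of the 10 categories: 160/10 = 16.
cat         O        E   (O−E)²/E
0          24       16     4.0000
1           6       16     6.2500
2          17       16     0.0625
3          18       16     0.2500
4          20       16     1.0000
5          29       16    10.5625
6          12       16     1.0000
7          19       16     0.5625
8           6       16     6.2500
9           9       16     3.0625
Sum = 33.000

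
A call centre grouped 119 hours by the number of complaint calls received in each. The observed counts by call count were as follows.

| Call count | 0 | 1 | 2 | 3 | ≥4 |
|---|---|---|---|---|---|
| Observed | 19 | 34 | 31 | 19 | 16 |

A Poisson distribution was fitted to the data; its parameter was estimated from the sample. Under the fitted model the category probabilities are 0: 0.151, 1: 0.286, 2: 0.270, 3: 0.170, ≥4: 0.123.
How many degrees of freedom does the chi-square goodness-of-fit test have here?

There are k = 5 categories and 1 parameter estimated from the data, so df = 5 − 1 − 1 = 3.

3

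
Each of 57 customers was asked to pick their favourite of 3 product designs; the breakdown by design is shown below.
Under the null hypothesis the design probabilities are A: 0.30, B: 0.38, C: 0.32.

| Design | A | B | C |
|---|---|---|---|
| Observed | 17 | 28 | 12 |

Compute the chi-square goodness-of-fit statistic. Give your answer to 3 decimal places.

3.991

Expected counts E_i = n·p_i: 57×0.30 = 17.1, 57×0.38 = 21.66, 57×0.32 = 18.24.
A: (17 − 17.1)²/17.1 = 0.01/17.1 = 0.0006
B: (28 − 21.66)²/21.66 = 40.1956/21.66 = 1.8558
C: (12 − 18.24)²/18.24 = 38.9376/18.24 = 2.1347
Sum = 3.991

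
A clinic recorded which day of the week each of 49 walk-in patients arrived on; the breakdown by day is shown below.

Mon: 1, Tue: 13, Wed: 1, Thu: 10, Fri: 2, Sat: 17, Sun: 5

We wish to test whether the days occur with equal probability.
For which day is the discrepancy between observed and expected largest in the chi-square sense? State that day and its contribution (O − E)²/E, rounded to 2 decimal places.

Under H₀ each category has probability 1/7, so each expected count is 49/7 = 7.
Mon: (1 − 7)²/7 = 36/7 = 5.143
Tue: (13 − 7)²/7 = 36/7 = 5.143
Wed: (1 − 7)²/7 = 36/7 = 5.143
Thu: (10 − 7)²/7 = 9/7 = 1.286
Fri: (2 − 7)²/7 = 25/7 = 3.571
Sat: (17 − 7)²/7 = 100/7 = 14.286
Sun: (5 − 7)²/7 = 4/7 = 0.571
The largest term is for Sat: 14.29.

Sat, 14.29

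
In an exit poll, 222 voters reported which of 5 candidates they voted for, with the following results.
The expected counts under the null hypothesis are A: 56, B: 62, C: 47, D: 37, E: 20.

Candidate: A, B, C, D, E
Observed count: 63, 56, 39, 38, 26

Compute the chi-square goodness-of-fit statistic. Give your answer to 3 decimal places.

4.644

χ² = (63−56)²/56 + (56−62)²/62 + (39−47)²/47 + (38−37)²/37 + (26−20)²/20
   = 0.8750 + 0.5806 + 1.3617 + 0.0270 + 1.8000
Sum = 4.644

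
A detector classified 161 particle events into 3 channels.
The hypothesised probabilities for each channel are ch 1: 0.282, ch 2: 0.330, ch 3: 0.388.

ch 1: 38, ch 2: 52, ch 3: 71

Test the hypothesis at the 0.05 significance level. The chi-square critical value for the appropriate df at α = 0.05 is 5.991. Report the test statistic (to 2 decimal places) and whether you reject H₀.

2.40; do not reject

Expected counts E_i = n·p_i: 161×0.282 = 45.402, 161×0.330 = 53.13, 161×0.388 = 62.468.
ch 1: (38 − 45.402)²/45.402 = 54.789604/45.402 = 1.207
ch 2: (52 − 53.13)²/53.13 = 1.2769/53.13 = 0.024
ch 3: (71 − 62.468)²/62.468 = 72.795024/62.468 = 1.165
Sum = 2.40
df = 2. Since 2.40 < 5.991, we do not reject H₀.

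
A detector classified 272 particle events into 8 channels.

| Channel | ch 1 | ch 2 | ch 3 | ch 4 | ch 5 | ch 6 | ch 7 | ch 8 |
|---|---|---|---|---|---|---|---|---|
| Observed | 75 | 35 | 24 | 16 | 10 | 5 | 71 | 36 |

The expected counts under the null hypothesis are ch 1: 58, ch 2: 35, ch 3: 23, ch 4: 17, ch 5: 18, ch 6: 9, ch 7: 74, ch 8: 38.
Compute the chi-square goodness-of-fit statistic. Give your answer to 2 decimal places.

cat         O        E   (O−E)²/E
ch 1       75       58      4.983
ch 2       35       35      0.000
ch 3       24       23      0.043
ch 4       16       17      0.059
ch 5       10       18      3.556
ch 6        5        9      1.778
ch 7       71       74      0.122
ch 8       36       38      0.105
Sum = 10.65

10.65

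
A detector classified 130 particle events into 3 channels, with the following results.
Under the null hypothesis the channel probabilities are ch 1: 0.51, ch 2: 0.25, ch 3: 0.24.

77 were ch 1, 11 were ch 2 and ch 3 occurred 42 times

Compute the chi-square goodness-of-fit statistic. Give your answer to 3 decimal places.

19.688

Expected counts E_i = n·p_i: 130×0.51 = 66.3, 130×0.25 = 32.5, 130×0.24 = 31.2.
χ² = (77−66.3)²/66.3 + (11−32.5)²/32.5 + (42−31.2)²/31.2
   = 1.7268 + 14.2231 + 3.7385
Sum = 19.688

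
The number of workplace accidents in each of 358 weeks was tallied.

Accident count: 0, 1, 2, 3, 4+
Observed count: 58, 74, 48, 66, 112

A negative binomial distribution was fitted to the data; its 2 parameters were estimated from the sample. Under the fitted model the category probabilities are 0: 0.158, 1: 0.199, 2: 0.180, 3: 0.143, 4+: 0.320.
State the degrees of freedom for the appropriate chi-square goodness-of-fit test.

There are k = 5 categories and 2 parameters estimated from the data, so df = 5 − 1 − 2 = 2.

2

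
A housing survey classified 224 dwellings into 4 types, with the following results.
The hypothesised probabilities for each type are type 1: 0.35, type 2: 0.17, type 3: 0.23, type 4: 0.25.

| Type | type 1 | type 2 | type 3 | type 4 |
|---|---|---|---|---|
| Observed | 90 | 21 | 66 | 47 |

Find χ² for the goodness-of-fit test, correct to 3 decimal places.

Expected counts E_i = n·p_i: 224×0.35 = 78.4, 224×0.17 = 38.08, 224×0.23 = 51.52, 224×0.25 = 56.
cat         O        E   (O−E)²/E
type 1     90     78.4     1.7163
type 2     21    38.08     7.6609
type 3     66    51.52     4.0697
type 4     47       56     1.4464
Sum = 14.893

14.893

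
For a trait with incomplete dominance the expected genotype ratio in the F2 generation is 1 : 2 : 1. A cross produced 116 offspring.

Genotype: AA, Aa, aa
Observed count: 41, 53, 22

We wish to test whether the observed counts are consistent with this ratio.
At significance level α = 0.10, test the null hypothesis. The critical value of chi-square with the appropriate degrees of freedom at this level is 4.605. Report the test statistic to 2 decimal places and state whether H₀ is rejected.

Ratio total = 4. Expected counts: 116×1/4 = 29, 116×2/4 = 58, 116×1/4 = 29.
AA: (41 − 29)²/29 = 144/29 = 4.966
Aa: (53 − 58)²/58 = 25/58 = 0.431
aa: (22 − 29)²/29 = 49/29 = 1.690
Sum = 7.09
df = 2. Since 7.09 > 4.605, we reject H₀.

7.09; reject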